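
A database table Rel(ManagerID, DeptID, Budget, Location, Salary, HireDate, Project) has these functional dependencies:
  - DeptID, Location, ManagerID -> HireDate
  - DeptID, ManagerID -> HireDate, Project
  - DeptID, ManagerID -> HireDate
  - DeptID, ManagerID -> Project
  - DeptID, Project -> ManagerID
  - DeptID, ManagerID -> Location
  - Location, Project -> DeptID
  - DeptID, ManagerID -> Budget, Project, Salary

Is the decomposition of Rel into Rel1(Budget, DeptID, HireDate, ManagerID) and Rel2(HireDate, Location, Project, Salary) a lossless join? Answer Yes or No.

No

Common attributes: {HireDate}; their closure is {HireDate}.
Rel1 ⊄ {HireDate} and Rel2 ⊄ {HireDate}, so the split is lossy.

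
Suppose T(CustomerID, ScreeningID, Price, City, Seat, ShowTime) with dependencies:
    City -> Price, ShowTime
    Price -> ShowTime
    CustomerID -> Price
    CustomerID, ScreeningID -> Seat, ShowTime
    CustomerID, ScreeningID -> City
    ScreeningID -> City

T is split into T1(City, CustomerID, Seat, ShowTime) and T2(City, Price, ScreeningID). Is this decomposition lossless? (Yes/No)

No

The shared attributes are {City} and {City}⁺ = {City, Price, ShowTime}.
T1 ⊄ {City, Price, ShowTime} and T2 ⊄ {City, Price, ShowTime}, so the split is lossy.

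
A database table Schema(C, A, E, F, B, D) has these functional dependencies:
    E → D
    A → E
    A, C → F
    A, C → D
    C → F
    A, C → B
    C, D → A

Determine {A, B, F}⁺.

Start with {A, B, F}.
A → E applies; add {E} → now {A, B, E, F}.
E → D applies; add {D} → now {A, B, D, E, F}.
No further FD applies.

{A, B, D, E, F}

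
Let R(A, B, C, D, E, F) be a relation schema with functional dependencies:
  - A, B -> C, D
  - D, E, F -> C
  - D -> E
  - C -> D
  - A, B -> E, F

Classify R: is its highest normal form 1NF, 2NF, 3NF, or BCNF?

Candidate key: {A, B}. Prime attributes: {A, B}.
For D, E, F -> C we have {D, E, F}⁺ = {C, D, E, F}; {D, E, F} is not a superkey, so BCNF fails.
D, E, F -> C determines the non-prime attribute {C} from a non-superkey — 3NF is violated.
Checking every proper subset of each key, none determines a non-prime attribute — 2NF is satisfied.

2NF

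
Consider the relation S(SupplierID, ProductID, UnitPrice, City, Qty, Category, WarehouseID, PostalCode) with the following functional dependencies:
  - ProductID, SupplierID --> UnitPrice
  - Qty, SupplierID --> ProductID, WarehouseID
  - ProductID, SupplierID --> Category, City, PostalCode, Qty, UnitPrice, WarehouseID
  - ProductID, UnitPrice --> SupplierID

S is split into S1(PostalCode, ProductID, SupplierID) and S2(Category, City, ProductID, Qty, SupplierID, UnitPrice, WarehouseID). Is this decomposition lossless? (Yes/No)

The shared attributes are {ProductID, SupplierID} and {ProductID, SupplierID}⁺ = {Category, City, PostalCode, ProductID, Qty, SupplierID, UnitPrice, WarehouseID}.
S1 is contained in that closure, so S1 ∩ S2 --> S1 holds and the join is lossless.

Yes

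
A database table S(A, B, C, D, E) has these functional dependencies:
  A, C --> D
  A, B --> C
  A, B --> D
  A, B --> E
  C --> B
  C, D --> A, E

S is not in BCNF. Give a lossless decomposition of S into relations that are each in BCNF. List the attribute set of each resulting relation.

Candidate keys of the original relation: {A, B}, {A, C}, {C, D}.
Within {A, B, C, D, E}: {C}⁺ ∩ {A, B, C, D, E} = {B, C}, not the whole set, so C --> B violates BCNF; decompose into {B, C} and {A, C, D, E}.
{B, C} is in BCNF.
{A, C, D, E} is in BCNF.

{A, C, D, E}; {B, C}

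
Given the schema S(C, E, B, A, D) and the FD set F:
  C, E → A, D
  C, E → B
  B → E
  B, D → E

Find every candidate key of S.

No FD produces {C}, so it must be in every candidate key.
{B, C} is a candidate key since {B, C}⁺ = {A, B, C, D, E} covers every attribute.
{C, E} is a candidate key since {C, E}⁺ = {A, B, C, D, E} covers every attribute.
No proper subset of any of these is a key, and no other minimal superkey exists.

{B, C}, {C, E}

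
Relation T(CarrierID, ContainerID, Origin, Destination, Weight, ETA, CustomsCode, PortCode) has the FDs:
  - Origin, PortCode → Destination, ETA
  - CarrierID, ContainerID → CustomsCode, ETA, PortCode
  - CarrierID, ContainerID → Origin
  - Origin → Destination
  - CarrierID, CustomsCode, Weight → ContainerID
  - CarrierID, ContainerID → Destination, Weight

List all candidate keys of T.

{CarrierID, ContainerID}, {CarrierID, CustomsCode, Weight}

{CarrierID} never appears on the right of any FD, so every key must include it.
{CarrierID, ContainerID}⁺ = {CarrierID, ContainerID, CustomsCode, Destination, ETA, Origin, PortCode, Weight}, which is every attribute, so {CarrierID, ContainerID} is a candidate key.
{CarrierID, CustomsCode, Weight}⁺ = {CarrierID, ContainerID, CustomsCode, Destination, ETA, Origin, PortCode, Weight}, which is every attribute, so {CarrierID, CustomsCode, Weight} is a candidate key.
No proper subset of any of these is a key, and no other minimal superkey exists.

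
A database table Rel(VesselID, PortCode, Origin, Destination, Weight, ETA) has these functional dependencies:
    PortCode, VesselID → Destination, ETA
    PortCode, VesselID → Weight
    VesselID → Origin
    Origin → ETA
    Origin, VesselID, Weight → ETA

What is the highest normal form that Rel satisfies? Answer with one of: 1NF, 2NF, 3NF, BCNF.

1NF

Candidate key: {PortCode, VesselID}. Prime attributes: {PortCode, VesselID}.
VesselID → Origin breaks BCNF: {VesselID}⁺ = {ETA, Origin, VesselID}, so {VesselID} is not a superkey.
Because {Origin} is non-prime and the left side of VesselID → Origin is not a superkey, the relation is not in 3NF.
Since {VesselID} ⊂ {PortCode, VesselID} and {VesselID}⁺ ⊇ {ETA, Origin} with {ETA, Origin} non-prime, there is a partial dependency; 2NF fails.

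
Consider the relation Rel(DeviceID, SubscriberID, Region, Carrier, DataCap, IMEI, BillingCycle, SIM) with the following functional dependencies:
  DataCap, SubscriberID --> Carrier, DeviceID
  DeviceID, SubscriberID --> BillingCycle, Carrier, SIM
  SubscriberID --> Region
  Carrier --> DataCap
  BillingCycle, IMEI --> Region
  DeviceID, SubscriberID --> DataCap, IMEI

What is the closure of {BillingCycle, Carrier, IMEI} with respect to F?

Start with {BillingCycle, Carrier, IMEI}.
Carrier --> DataCap applies; add {DataCap} → now {BillingCycle, Carrier, DataCap, IMEI}.
BillingCycle, IMEI --> Region applies; add {Region} → now {BillingCycle, Carrier, DataCap, IMEI, Region}.
No further FD applies.

{BillingCycle, Carrier, DataCap, IMEI, Region}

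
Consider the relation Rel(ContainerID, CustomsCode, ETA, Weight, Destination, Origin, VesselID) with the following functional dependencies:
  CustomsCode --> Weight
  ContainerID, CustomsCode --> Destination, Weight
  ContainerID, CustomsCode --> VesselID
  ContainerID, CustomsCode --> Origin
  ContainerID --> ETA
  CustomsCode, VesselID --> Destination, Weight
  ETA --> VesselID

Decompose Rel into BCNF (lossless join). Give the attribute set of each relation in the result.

Candidate key of the original relation: {ContainerID, CustomsCode}.
In {ContainerID, CustomsCode, Destination, ETA, Origin, VesselID, Weight}, {CustomsCode} is not a superkey ({CustomsCode}⁺ restricted to this set is {CustomsCode, Weight}), so split on CustomsCode --> Weight into {CustomsCode, Weight} and {ContainerID, CustomsCode, Destination, ETA, Origin, VesselID}.
{CustomsCode, Weight} has no BCNF violation.
In {ContainerID, CustomsCode, Destination, ETA, Origin, VesselID}, {ContainerID} is not a superkey ({ContainerID}⁺ restricted to this set is {ContainerID, ETA, VesselID}), so split on ContainerID --> ETA, VesselID into {ContainerID, ETA, VesselID} and {ContainerID, CustomsCode, Destination, Origin}.
In {ContainerID, ETA, VesselID}, {ETA} is not a superkey ({ETA}⁺ restricted to this set is {ETA, VesselID}), so split on ETA --> VesselID into {ETA, VesselID} and {ContainerID, ETA}.
{ETA, VesselID} has no BCNF violation.
{ContainerID, ETA} has no BCNF violation.
{ContainerID, CustomsCode, Destination, Origin} has no BCNF violation.

{ContainerID, CustomsCode, Destination, Origin}; {ContainerID, ETA}; {CustomsCode, Weight}; {ETA, VesselID}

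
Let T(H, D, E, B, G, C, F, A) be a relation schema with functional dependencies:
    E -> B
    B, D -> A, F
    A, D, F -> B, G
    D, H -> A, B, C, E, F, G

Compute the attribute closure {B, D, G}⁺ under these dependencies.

{A, B, D, F, G}

Start with {B, D, G}.
B, D -> A, F applies; add {A, F} → now {A, B, D, F, G}.
No further FD applies.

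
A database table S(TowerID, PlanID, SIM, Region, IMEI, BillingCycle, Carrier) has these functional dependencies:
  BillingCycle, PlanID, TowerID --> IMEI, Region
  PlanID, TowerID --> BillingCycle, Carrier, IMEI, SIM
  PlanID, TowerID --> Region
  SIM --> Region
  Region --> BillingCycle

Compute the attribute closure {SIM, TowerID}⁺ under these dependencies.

Start with {SIM, TowerID}.
SIM --> Region applies; add {Region} → now {Region, SIM, TowerID}.
Region --> BillingCycle applies; add {BillingCycle} → now {BillingCycle, Region, SIM, TowerID}.
No further FD applies.

{BillingCycle, Region, SIM, TowerID}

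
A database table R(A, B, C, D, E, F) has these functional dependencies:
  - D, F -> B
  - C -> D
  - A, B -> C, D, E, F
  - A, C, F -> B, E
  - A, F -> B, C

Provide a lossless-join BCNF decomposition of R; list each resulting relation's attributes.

{A, C, E, F}; {B, D, F}; {C, D}

Candidate keys of the original relation: {A, B}, {A, F}.
Within {A, B, C, D, E, F}: {D, F}⁺ ∩ {A, B, C, D, E, F} = {B, D, F}, not the whole set, so D, F -> B violates BCNF; decompose into {B, D, F} and {A, C, D, E, F}.
{B, D, F} has no BCNF violation.
Within {A, C, D, E, F}: {C}⁺ ∩ {A, C, D, E, F} = {C, D}, not the whole set, so C -> D violates BCNF; decompose into {C, D} and {A, C, E, F}.
{C, D} has no BCNF violation.
{A, C, E, F} has no BCNF violation.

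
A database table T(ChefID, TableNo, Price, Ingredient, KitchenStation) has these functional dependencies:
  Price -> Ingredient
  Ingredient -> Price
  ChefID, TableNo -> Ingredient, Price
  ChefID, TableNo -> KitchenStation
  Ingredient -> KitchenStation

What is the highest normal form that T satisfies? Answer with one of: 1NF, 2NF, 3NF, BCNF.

2NF

Candidate key: {ChefID, TableNo}. Prime attributes: {ChefID, TableNo}.
For Price -> Ingredient we have {Price}⁺ = {Ingredient, KitchenStation, Price}; {Price} is not a superkey, so BCNF fails.
Price -> Ingredient determines the non-prime attribute {Ingredient} from a non-superkey — 3NF is violated.
Checking every proper subset of each key, none determines a non-prime attribute — 2NF is satisfied.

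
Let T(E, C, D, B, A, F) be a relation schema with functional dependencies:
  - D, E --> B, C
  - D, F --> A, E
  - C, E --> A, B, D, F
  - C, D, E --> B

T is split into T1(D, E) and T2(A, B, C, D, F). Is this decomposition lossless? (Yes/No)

No

T1 ∩ T2 = {D}; its closure under F is {D}.
T1 ⊄ {D} and T2 ⊄ {D}, so the split is lossy.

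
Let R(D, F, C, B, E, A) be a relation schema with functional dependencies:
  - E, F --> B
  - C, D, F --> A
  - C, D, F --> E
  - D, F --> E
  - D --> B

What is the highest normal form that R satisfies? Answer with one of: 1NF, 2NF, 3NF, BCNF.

Candidate key: {C, D, F}. Prime attributes: {C, D, F}.
E, F --> B breaks BCNF: {E, F}⁺ = {B, E, F}, so {E, F} is not a superkey.
Because {B} is non-prime and the left side of E, F --> B is not a superkey, the relation is not in 3NF.
{D} is a proper subset of the key {C, D, F}, and {D}⁺ contains the non-prime attribute {B} — a partial dependency, so 2NF is violated.

1NF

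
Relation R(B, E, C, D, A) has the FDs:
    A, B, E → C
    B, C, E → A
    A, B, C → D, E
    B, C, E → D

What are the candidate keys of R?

Attributes never on any right-hand side: {B} — every candidate key must contain it.
{A, B, C} is a candidate key since {A, B, C}⁺ = {A, B, C, D, E} covers every attribute.
{A, B, E} is a candidate key since {A, B, E}⁺ = {A, B, C, D, E} covers every attribute.
{B, C, E} is a candidate key since {B, C, E}⁺ = {A, B, C, D, E} covers every attribute.
These are minimal and exhaustive — every other superkey contains one of them.

{A, B, C}, {A, B, E}, {B, C, E}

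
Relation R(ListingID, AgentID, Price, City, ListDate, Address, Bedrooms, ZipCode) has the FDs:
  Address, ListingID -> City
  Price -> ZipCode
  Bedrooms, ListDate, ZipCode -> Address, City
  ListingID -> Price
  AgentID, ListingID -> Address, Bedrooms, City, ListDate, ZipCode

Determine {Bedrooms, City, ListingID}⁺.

{Bedrooms, City, ListingID, Price, ZipCode}

Start with {Bedrooms, City, ListingID}.
ListingID -> Price applies; add {Price} → now {Bedrooms, City, ListingID, Price}.
Price -> ZipCode applies; add {ZipCode} → now {Bedrooms, City, ListingID, Price, ZipCode}.
No further FD applies.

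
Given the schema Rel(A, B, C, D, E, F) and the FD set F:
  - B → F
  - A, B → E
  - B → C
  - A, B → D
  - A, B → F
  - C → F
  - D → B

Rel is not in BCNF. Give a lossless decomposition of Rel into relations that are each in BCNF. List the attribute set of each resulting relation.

{A, D, E}; {B, C}; {B, D}; {C, F}

Candidate keys of the original relation: {A, B}, {A, D}.
Within {A, B, C, D, E, F}: {B}⁺ ∩ {A, B, C, D, E, F} = {B, C, F}, not the whole set, so B → C, F violates BCNF; decompose into {B, C, F} and {A, B, D, E}.
Within {B, C, F}: {C}⁺ ∩ {B, C, F} = {C, F}, not the whole set, so C → F violates BCNF; decompose into {C, F} and {B, C}.
{C, F}: every determinant is a superkey — BCNF.
{B, C}: every determinant is a superkey — BCNF.
Within {A, B, D, E}: {D}⁺ ∩ {A, B, D, E} = {B, D}, not the whole set, so D → B violates BCNF; decompose into {B, D} and {A, D, E}.
{B, D}: every determinant is a superkey — BCNF.
{A, D, E}: every determinant is a superkey — BCNF.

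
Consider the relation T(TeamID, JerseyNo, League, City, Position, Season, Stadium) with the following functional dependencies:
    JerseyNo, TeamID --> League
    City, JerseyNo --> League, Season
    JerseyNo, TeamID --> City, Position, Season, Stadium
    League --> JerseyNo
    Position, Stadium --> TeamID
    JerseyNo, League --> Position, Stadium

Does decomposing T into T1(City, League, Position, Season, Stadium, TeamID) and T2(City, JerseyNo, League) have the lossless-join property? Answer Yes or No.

Common attributes: {City, League}; their closure is {City, JerseyNo, League, Position, Season, Stadium, TeamID}.
T1 is contained in that closure, so T1 ∩ T2 --> T1 holds and the join is lossless.

Yes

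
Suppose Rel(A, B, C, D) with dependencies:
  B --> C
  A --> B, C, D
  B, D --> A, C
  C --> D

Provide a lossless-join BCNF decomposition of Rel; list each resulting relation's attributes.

{A, B, C}; {C, D}

Candidate keys of the original relation: {A}, {B}.
Within {A, B, C, D}: {C}⁺ ∩ {A, B, C, D} = {C, D}, not the whole set, so C --> D violates BCNF; decompose into {C, D} and {A, B, C}.
{C, D} has no BCNF violation.
{A, B, C} has no BCNF violation.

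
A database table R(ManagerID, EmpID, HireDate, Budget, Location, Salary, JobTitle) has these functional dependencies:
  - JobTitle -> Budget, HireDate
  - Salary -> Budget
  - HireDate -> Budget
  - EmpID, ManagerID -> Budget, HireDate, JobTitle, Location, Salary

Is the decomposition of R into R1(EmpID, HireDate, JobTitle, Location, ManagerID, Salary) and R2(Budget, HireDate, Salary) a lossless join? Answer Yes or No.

The shared attributes are {HireDate, Salary} and {HireDate, Salary}⁺ = {Budget, HireDate, Salary}.
R2 is contained in that closure, so R1 ∩ R2 -> R2 holds and the join is lossless.

Yes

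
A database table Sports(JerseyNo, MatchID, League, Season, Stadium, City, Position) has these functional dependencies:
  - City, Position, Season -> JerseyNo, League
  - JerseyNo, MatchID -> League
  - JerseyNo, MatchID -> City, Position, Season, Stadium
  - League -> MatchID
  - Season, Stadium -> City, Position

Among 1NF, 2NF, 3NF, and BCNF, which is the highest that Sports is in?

Candidate keys: {City, Position, Season}, {JerseyNo, League}, {JerseyNo, MatchID}, {Season, Stadium}. Prime attributes: {City, JerseyNo, League, MatchID, Position, Season, Stadium}.
League -> MatchID: {League}⁺ = {League, MatchID}, which is not all of the attributes, so the left side is not a superkey — BCNF is violated.
Since {MatchID} ⊆ prime attributes and every other non-superkey FD also has a prime right side, the schema is in 3NF.

3NF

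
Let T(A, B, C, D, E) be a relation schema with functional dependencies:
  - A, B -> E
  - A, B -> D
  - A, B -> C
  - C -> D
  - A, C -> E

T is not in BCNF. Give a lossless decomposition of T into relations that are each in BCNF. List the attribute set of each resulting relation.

{A, B, C}; {A, C, E}; {C, D}

Candidate key of the original relation: {A, B}.
Within {A, B, C, D, E}: {C}⁺ ∩ {A, B, C, D, E} = {C, D}, not the whole set, so C -> D violates BCNF; decompose into {C, D} and {A, B, C, E}.
{C, D} has no BCNF violation.
Within {A, B, C, E}: {A, C}⁺ ∩ {A, B, C, E} = {A, C, E}, not the whole set, so A, C -> E violates BCNF; decompose into {A, C, E} and {A, B, C}.
{A, C, E} has no BCNF violation.
{A, B, C} has no BCNF violation.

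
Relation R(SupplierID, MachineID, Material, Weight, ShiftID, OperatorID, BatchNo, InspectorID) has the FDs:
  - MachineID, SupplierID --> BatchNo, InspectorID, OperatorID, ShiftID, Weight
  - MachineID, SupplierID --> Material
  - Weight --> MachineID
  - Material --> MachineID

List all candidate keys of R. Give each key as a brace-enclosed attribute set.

No FD produces {SupplierID}, so it must be in every candidate key.
{MachineID, SupplierID}⁺ = {BatchNo, InspectorID, MachineID, Material, OperatorID, ShiftID, SupplierID, Weight} — all of the relation — so {MachineID, SupplierID} is a candidate key.
{Material, SupplierID}⁺ = {BatchNo, InspectorID, MachineID, Material, OperatorID, ShiftID, SupplierID, Weight} — all of the relation — so {Material, SupplierID} is a candidate key.
{SupplierID, Weight}⁺ = {BatchNo, InspectorID, MachineID, Material, OperatorID, ShiftID, SupplierID, Weight} — all of the relation — so {SupplierID, Weight} is a candidate key.
Any other superkey properly contains one of these, so there are no further candidate keys.

{MachineID, SupplierID}, {Material, SupplierID}, {SupplierID, Weight}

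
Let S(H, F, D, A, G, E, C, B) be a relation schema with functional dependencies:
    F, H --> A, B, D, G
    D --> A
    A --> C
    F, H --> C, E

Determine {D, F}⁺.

Start with {D, F}.
D --> A applies; add {A} → now {A, D, F}.
A --> C applies; add {C} → now {A, C, D, F}.
No further FD applies.

{A, C, D, F}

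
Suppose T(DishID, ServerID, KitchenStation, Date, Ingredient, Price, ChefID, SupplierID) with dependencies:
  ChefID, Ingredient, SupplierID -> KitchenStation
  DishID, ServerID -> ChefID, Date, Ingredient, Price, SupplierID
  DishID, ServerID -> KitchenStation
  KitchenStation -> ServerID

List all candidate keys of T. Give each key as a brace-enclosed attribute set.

Attributes never on any right-hand side: {DishID} — every candidate key must contain it.
Closure of {DishID, KitchenStation} is {ChefID, Date, DishID, Ingredient, KitchenStation, Price, ServerID, SupplierID}, the whole schema; {DishID, KitchenStation} is a candidate key.
Closure of {DishID, ServerID} is {ChefID, Date, DishID, Ingredient, KitchenStation, Price, ServerID, SupplierID}, the whole schema; {DishID, ServerID} is a candidate key.
Closure of {ChefID, DishID, Ingredient, SupplierID} is {ChefID, Date, DishID, Ingredient, KitchenStation, Price, ServerID, SupplierID}, the whole schema; {ChefID, DishID, Ingredient, SupplierID} is a candidate key.
No proper subset of any of these is a key, and no other minimal superkey exists.

{ChefID, DishID, Ingredient, SupplierID}, {DishID, KitchenStation}, {DishID, ServerID}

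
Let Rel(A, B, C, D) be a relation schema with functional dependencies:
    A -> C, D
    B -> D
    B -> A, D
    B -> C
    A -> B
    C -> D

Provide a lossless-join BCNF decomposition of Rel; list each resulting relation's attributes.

Candidate keys of the original relation: {A}, {B}.
In {A, B, C, D}, {C} is not a superkey ({C}⁺ restricted to this set is {C, D}), so split on C -> D into {C, D} and {A, B, C}.
{C, D} has no BCNF violation.
{A, B, C} has no BCNF violation.

{A, B, C}; {C, D}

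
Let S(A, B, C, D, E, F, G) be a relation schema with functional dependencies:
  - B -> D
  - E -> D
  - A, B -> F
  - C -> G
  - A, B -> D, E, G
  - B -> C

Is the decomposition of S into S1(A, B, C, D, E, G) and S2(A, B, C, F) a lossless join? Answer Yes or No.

Common attributes: {A, B, C}; their closure is {A, B, C, D, E, F, G}.
S1 is contained in that closure, so S1 ∩ S2 -> S1 holds and the join is lossless.

Yes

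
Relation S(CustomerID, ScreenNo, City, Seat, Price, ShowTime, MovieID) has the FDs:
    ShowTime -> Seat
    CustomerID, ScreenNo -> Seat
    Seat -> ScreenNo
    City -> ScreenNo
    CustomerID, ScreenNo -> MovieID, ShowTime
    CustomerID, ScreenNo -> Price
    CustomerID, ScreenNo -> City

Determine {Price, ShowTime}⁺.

{Price, ScreenNo, Seat, ShowTime}

Start with {Price, ShowTime}.
ShowTime -> Seat applies; add {Seat} → now {Price, Seat, ShowTime}.
Seat -> ScreenNo applies; add {ScreenNo} → now {Price, ScreenNo, Seat, ShowTime}.
No further FD applies.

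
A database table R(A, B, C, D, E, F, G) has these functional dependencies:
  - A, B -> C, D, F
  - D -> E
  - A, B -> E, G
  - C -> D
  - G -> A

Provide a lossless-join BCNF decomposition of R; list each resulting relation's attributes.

{A, G}; {B, C, F, G}; {C, D}; {D, E}

Candidate keys of the original relation: {A, B}, {B, G}.
{A, B, C, D, E, F, G}: {D} determines {D, E} here but is not a superkey — split on D -> E, giving {D, E} and {A, B, C, D, F, G}.
{D, E} has no BCNF violation.
{A, B, C, D, F, G}: {C} determines {C, D} here but is not a superkey — split on C -> D, giving {C, D} and {A, B, C, F, G}.
{C, D} has no BCNF violation.
{A, B, C, F, G}: {G} determines {A, G} here but is not a superkey — split on G -> A, giving {A, G} and {B, C, F, G}.
{A, G} has no BCNF violation.
{B, C, F, G} has no BCNF violation.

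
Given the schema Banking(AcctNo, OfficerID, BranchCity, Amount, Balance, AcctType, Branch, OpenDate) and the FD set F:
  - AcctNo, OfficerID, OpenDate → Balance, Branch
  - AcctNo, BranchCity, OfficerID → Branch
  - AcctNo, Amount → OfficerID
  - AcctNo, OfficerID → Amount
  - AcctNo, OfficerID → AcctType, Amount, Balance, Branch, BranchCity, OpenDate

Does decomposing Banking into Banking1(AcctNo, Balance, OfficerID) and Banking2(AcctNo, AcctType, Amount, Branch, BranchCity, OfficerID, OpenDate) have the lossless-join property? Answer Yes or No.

Yes

Common attributes: {AcctNo, OfficerID}; their closure is {AcctNo, AcctType, Amount, Balance, Branch, BranchCity, OfficerID, OpenDate}.
This includes all of Banking1, so the common attributes are a superkey of Banking1 — the join is lossless.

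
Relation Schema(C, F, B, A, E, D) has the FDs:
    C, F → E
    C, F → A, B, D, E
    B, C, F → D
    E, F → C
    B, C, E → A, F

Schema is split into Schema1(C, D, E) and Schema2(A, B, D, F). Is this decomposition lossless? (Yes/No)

The shared attributes are {D} and {D}⁺ = {D}.
The closure covers neither Schema1 nor Schema2 entirely; the join is not lossless.

No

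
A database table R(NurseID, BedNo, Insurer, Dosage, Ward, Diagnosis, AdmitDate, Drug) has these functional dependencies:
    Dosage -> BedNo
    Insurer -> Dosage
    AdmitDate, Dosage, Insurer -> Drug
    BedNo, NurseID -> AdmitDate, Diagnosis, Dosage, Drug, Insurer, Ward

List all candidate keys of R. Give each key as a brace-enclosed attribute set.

{BedNo, NurseID}, {Dosage, NurseID}, {Insurer, NurseID}

Attributes never on any right-hand side: {NurseID} — every candidate key must contain it.
{BedNo, NurseID}⁺ = {AdmitDate, BedNo, Diagnosis, Dosage, Drug, Insurer, NurseID, Ward} — all of the relation — so {BedNo, NurseID} is a candidate key.
{Dosage, NurseID}⁺ = {AdmitDate, BedNo, Diagnosis, Dosage, Drug, Insurer, NurseID, Ward} — all of the relation — so {Dosage, NurseID} is a candidate key.
{Insurer, NurseID}⁺ = {AdmitDate, BedNo, Diagnosis, Dosage, Drug, Insurer, NurseID, Ward} — all of the relation — so {Insurer, NurseID} is a candidate key.
No proper subset of any of these is a key, and no other minimal superkey exists.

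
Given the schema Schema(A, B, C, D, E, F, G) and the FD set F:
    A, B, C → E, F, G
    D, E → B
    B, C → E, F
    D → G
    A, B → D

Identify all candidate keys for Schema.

{A, B, C}, {A, C, D, E}

{A, C} never appear on the right of any FD, so every key must include all of them.
{A, B, C}⁺ = {A, B, C, D, E, F, G} — all of the relation — so {A, B, C} is a candidate key.
{A, C, D, E}⁺ = {A, B, C, D, E, F, G} — all of the relation — so {A, C, D, E} is a candidate key.
Any other superkey properly contains one of these, so there are no further candidate keys.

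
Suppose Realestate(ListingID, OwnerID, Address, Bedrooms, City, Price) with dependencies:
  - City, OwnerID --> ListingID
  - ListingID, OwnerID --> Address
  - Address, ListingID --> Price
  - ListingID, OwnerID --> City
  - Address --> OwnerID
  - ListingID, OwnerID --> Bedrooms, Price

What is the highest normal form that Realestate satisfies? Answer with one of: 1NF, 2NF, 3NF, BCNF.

3NF

Candidate keys: {Address, City}, {Address, ListingID}, {City, OwnerID}, {ListingID, OwnerID}. Prime attributes: {Address, City, ListingID, OwnerID}.
Address --> OwnerID: {Address}⁺ = {Address, OwnerID}, which is not all of the attributes, so the left side is not a superkey — BCNF is violated.
Since {OwnerID} ⊆ prime attributes and every other non-superkey FD also has a prime right side, the schema is in 3NF.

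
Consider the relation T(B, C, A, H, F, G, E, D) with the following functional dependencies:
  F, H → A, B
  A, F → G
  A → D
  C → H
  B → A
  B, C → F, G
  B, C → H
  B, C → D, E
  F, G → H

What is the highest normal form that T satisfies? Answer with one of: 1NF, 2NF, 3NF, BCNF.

Candidate keys: {B, C}, {C, F}. Prime attributes: {B, C, F}.
F, H → A, B: {F, H}⁺ = {A, B, D, F, G, H}, which is not all of the attributes, so the left side is not a superkey — BCNF is violated.
F, H → A, B has non-prime {A} on the right and a non-superkey on the left, so 3NF fails.
Since {B} ⊂ {B, C} and {B}⁺ ⊇ {A, D} with {A, D} non-prime, there is a partial dependency; 2NF fails.

1NF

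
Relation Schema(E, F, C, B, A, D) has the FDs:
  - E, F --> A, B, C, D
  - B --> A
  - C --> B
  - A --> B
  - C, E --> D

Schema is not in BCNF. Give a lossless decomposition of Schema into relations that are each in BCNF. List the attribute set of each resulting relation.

{A, B}; {B, C}; {C, D, E}; {C, E, F}

Candidate key of the original relation: {E, F}.
Within {A, B, C, D, E, F}: {B}⁺ ∩ {A, B, C, D, E, F} = {A, B}, not the whole set, so B --> A violates BCNF; decompose into {A, B} and {B, C, D, E, F}.
{A, B} is in BCNF.
Within {B, C, D, E, F}: {C}⁺ ∩ {B, C, D, E, F} = {B, C}, not the whole set, so C --> B violates BCNF; decompose into {B, C} and {C, D, E, F}.
{B, C} is in BCNF.
Within {C, D, E, F}: {C, E}⁺ ∩ {C, D, E, F} = {C, D, E}, not the whole set, so C, E --> D violates BCNF; decompose into {C, D, E} and {C, E, F}.
{C, D, E} is in BCNF.
{C, E, F} is in BCNF.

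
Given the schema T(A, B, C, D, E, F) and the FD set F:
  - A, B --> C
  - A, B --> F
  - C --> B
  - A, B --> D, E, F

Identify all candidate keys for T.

{A, B}, {A, C}

No FD produces {A}, so it must be in every candidate key.
Closure of {A, B} is {A, B, C, D, E, F}, the whole schema; {A, B} is a candidate key.
Closure of {A, C} is {A, B, C, D, E, F}, the whole schema; {A, C} is a candidate key.
These are minimal and exhaustive — every other superkey contains one of them.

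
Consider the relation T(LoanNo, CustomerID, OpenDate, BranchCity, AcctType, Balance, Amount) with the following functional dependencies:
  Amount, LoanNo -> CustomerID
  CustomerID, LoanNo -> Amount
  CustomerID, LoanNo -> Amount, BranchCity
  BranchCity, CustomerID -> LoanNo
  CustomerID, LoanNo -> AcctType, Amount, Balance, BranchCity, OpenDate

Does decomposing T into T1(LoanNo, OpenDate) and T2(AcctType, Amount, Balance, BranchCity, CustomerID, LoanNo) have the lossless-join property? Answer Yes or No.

No

T1 ∩ T2 = {LoanNo}; its closure under F is {LoanNo}.
Neither T1 nor T2 is contained in that closure, so the decomposition is lossy.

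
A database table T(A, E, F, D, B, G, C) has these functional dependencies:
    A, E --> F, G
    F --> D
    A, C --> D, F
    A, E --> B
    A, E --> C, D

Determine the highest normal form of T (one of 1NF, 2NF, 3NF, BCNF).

Candidate key: {A, E}. Prime attributes: {A, E}.
F --> D: {F}⁺ = {D, F}, which is not all of the attributes, so the left side is not a superkey — BCNF is violated.
Because {D} is non-prime and the left side of F --> D is not a superkey, the relation is not in 3NF.
No non-prime attribute depends on a proper subset of any candidate key, so 2NF holds.

2NF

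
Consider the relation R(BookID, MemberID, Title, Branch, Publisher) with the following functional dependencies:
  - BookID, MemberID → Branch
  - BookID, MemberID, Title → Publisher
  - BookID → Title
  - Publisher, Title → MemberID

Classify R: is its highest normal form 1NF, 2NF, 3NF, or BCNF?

Candidate keys: {BookID, MemberID}, {BookID, Publisher}. Prime attributes: {BookID, MemberID, Publisher}.
For BookID → Title we have {BookID}⁺ = {BookID, Title}; {BookID} is not a superkey, so BCNF fails.
Because {Title} is non-prime and the left side of BookID → Title is not a superkey, the relation is not in 3NF.
The proper key subset {BookID} of {BookID, MemberID} determines non-prime {Title}, so the relation is not even in 2NF.

1NF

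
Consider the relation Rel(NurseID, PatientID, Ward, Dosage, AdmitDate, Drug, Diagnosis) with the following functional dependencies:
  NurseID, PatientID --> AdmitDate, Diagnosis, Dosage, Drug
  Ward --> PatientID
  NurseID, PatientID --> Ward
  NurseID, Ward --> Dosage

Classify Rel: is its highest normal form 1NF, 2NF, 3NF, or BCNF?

3NF

Candidate keys: {NurseID, PatientID}, {NurseID, Ward}. Prime attributes: {NurseID, PatientID, Ward}.
For Ward --> PatientID we have {Ward}⁺ = {PatientID, Ward}; {Ward} is not a superkey, so BCNF fails.
Its right-hand attributes {PatientID} are all prime, as are those of every other non-superkey FD — the relation is in 3NF.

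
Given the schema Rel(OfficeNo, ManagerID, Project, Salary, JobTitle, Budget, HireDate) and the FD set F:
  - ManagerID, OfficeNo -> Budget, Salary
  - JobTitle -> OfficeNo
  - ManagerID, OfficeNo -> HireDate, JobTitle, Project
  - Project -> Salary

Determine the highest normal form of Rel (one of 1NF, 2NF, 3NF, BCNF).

2NF

Candidate keys: {JobTitle, ManagerID}, {ManagerID, OfficeNo}. Prime attributes: {JobTitle, ManagerID, OfficeNo}.
JobTitle -> OfficeNo breaks BCNF: {JobTitle}⁺ = {JobTitle, OfficeNo}, so {JobTitle} is not a superkey.
Project -> Salary determines the non-prime attribute {Salary} from a non-superkey — 3NF is violated.
No proper subset of a key has a non-prime attribute in its closure, so there is no partial dependency; 2NF holds.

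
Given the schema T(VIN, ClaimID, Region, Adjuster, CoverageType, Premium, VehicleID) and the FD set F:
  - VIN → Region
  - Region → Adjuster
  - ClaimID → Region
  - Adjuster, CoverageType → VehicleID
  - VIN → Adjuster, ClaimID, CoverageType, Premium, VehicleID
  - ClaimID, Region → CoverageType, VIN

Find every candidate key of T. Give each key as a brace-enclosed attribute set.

{ClaimID}⁺ = {Adjuster, ClaimID, CoverageType, Premium, Region, VIN, VehicleID} — all of the relation — so {ClaimID} is a candidate key.
{VIN}⁺ = {Adjuster, ClaimID, CoverageType, Premium, Region, VIN, VehicleID} — all of the relation — so {VIN} is a candidate key.
No proper subset of any of these is a key, and no other minimal superkey exists.

{ClaimID}, {VIN}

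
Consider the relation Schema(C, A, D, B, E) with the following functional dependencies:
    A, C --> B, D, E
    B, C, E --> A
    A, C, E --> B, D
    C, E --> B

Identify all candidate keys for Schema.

{A, C}, {C, E}

Attributes never on any right-hand side: {C} — every candidate key must contain it.
{A, C}⁺ = {A, B, C, D, E}, which is every attribute, so {A, C} is a candidate key.
{C, E}⁺ = {A, B, C, D, E}, which is every attribute, so {C, E} is a candidate key.
These are minimal and exhaustive — every other superkey contains one of them.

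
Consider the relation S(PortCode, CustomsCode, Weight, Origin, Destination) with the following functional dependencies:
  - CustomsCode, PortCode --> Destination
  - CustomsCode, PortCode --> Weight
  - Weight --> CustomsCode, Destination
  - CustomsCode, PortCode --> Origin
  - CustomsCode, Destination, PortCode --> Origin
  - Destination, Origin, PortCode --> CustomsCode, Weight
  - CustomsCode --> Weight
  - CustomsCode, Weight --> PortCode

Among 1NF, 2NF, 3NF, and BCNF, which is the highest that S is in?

Candidate keys: {CustomsCode}, {Destination, Origin, PortCode}, {Weight}. Prime attributes: {CustomsCode, Destination, Origin, PortCode, Weight}.
Each dependency's left side is a superkey — BCNF holds.

BCNF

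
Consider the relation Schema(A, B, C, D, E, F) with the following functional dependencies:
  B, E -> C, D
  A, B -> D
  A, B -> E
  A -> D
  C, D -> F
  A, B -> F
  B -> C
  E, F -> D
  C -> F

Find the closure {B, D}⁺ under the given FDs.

Start with {B, D}.
B -> C applies; add {C} → now {B, C, D}.
C -> F applies; add {F} → now {B, C, D, F}.
No further FD applies.

{B, C, D, F}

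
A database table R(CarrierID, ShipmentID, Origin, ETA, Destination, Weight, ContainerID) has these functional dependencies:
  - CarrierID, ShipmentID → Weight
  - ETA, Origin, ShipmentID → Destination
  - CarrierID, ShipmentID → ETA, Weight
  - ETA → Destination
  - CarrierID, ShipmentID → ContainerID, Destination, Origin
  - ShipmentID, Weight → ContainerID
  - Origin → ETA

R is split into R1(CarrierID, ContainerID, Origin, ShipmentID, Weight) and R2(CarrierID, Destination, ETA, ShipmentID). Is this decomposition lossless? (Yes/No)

Yes

Common attributes: {CarrierID, ShipmentID}; their closure is {CarrierID, ContainerID, Destination, ETA, Origin, ShipmentID, Weight}.
This includes all of R1, so the common attributes are a superkey of R1 — the join is lossless.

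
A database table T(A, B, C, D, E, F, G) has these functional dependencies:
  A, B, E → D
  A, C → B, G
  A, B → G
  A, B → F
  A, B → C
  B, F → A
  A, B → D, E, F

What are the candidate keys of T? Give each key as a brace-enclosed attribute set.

{A, B}⁺ = {A, B, C, D, E, F, G} — all of the relation — so {A, B} is a candidate key.
{A, C}⁺ = {A, B, C, D, E, F, G} — all of the relation — so {A, C} is a candidate key.
{B, F}⁺ = {A, B, C, D, E, F, G} — all of the relation — so {B, F} is a candidate key.
No proper subset of any of these is a key, and no other minimal superkey exists.

{A, B}, {A, C}, {B, F}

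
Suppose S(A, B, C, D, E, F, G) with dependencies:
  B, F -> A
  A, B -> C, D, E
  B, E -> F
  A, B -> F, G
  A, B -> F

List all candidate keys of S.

{B} never appears on the right of any FD, so every key must include it.
Closure of {A, B} is {A, B, C, D, E, F, G}, the whole schema; {A, B} is a candidate key.
Closure of {B, E} is {A, B, C, D, E, F, G}, the whole schema; {B, E} is a candidate key.
Closure of {B, F} is {A, B, C, D, E, F, G}, the whole schema; {B, F} is a candidate key.
These are minimal and exhaustive — every other superkey contains one of them.

{A, B}, {B, E}, {B, F}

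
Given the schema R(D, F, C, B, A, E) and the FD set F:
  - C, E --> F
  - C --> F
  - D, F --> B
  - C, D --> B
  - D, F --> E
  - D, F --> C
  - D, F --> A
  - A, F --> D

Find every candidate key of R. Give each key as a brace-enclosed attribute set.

{A, C}, {A, F}, {C, D}, {D, F}

{A, C}⁺ = {A, B, C, D, E, F}, which is every attribute, so {A, C} is a candidate key.
{A, F}⁺ = {A, B, C, D, E, F}, which is every attribute, so {A, F} is a candidate key.
{C, D}⁺ = {A, B, C, D, E, F}, which is every attribute, so {C, D} is a candidate key.
{D, F}⁺ = {A, B, C, D, E, F}, which is every attribute, so {D, F} is a candidate key.
These are minimal and exhaustive — every other superkey contains one of them.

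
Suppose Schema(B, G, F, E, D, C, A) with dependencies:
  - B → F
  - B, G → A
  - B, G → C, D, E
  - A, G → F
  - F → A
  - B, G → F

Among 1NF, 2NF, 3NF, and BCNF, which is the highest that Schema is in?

1NF

Candidate key: {B, G}. Prime attributes: {B, G}.
B → F breaks BCNF: {B}⁺ = {A, B, F}, so {B} is not a superkey.
B → F has non-prime {F} on the right and a non-superkey on the left, so 3NF fails.
{B} is a proper subset of the key {B, G}, and {B}⁺ contains the non-prime attributes {A, F} — a partial dependency, so 2NF is violated.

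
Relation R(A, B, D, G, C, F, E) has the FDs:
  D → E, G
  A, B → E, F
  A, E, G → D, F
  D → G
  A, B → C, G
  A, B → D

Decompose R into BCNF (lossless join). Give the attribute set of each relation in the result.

{A, B, C, D}; {A, D, F}; {D, E, G}

Candidate key of the original relation: {A, B}.
In {A, B, C, D, E, F, G}, {D} is not a superkey ({D}⁺ restricted to this set is {D, E, G}), so split on D → E, G into {D, E, G} and {A, B, C, D, F}.
{D, E, G} is in BCNF.
In {A, B, C, D, F}, {A, D} is not a superkey ({A, D}⁺ restricted to this set is {A, D, F}), so split on A, D → F into {A, D, F} and {A, B, C, D}.
{A, D, F} is in BCNF.
{A, B, C, D} is in BCNF.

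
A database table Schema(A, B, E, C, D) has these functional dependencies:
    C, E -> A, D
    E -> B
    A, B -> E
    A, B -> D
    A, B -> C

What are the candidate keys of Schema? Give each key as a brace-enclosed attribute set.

Closure of {A, B} is {A, B, C, D, E}, the whole schema; {A, B} is a candidate key.
Closure of {A, E} is {A, B, C, D, E}, the whole schema; {A, E} is a candidate key.
Closure of {C, E} is {A, B, C, D, E}, the whole schema; {C, E} is a candidate key.
No proper subset of any of these is a key, and no other minimal superkey exists.

{A, B}, {A, E}, {C, E}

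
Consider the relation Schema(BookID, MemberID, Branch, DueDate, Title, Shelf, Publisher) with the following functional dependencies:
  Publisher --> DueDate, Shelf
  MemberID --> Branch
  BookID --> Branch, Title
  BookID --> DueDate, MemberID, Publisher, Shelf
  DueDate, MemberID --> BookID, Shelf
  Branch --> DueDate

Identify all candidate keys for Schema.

{BookID}⁺ = {BookID, Branch, DueDate, MemberID, Publisher, Shelf, Title}, which is every attribute, so {BookID} is a candidate key.
{MemberID}⁺ = {BookID, Branch, DueDate, MemberID, Publisher, Shelf, Title}, which is every attribute, so {MemberID} is a candidate key.
No proper subset of any of these is a key, and no other minimal superkey exists.

{BookID}, {MemberID}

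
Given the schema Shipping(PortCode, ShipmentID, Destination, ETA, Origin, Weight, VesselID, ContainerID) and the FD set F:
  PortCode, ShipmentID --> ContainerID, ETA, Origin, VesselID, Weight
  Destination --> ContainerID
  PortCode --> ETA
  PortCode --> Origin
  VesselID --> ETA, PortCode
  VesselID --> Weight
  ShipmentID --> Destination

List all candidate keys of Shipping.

Attributes never on any right-hand side: {ShipmentID} — every candidate key must contain it.
{PortCode, ShipmentID}⁺ = {ContainerID, Destination, ETA, Origin, PortCode, ShipmentID, VesselID, Weight} — all of the relation — so {PortCode, ShipmentID} is a candidate key.
{ShipmentID, VesselID}⁺ = {ContainerID, Destination, ETA, Origin, PortCode, ShipmentID, VesselID, Weight} — all of the relation — so {ShipmentID, VesselID} is a candidate key.
No proper subset of any of these is a key, and no other minimal superkey exists.

{PortCode, ShipmentID}, {ShipmentID, VesselID}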